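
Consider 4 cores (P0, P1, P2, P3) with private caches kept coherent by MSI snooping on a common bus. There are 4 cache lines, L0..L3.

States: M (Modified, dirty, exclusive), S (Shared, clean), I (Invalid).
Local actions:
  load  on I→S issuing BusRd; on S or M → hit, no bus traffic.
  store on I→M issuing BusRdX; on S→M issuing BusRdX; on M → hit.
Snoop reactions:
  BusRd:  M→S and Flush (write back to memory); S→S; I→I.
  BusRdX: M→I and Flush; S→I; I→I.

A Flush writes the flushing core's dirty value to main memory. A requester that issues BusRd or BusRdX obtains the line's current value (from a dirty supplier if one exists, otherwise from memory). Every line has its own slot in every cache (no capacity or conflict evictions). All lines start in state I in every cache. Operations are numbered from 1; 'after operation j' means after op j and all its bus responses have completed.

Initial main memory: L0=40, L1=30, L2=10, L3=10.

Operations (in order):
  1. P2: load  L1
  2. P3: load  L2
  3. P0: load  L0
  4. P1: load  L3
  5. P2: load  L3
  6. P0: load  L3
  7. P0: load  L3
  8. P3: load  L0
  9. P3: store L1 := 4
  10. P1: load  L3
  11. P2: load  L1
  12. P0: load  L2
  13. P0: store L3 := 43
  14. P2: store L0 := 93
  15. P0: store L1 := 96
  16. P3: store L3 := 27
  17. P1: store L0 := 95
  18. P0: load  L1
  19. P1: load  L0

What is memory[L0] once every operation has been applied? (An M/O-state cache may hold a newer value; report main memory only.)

memory[L0] = 93

1. P2: load  L1  bus=[BusRd]  L1: P0=I P1=I P2=S P3=I  mem[L1]=30
2. P3: load  L2  bus=[BusRd]  L2: P0=I P1=I P2=I P3=S  mem[L2]=10
3. P0: load  L0  bus=[BusRd]  L0: P0=S P1=I P2=I P3=I  mem[L0]=40
4. P1: load  L3  bus=[BusRd]  L3: P0=I P1=S P2=I P3=I  mem[L3]=10
5. P2: load  L3  bus=[BusRd]  L3: P0=I P1=S P2=S P3=I  mem[L3]=10
6. P0: load  L3  bus=[BusRd]  L3: P0=S P1=S P2=S P3=I  mem[L3]=10
7. P0: load  L3  bus=[-]  L3: P0=S P1=S P2=S P3=I  mem[L3]=10
8. P3: load  L0  bus=[BusRd]  L0: P0=S P1=I P2=I P3=S  mem[L0]=40
9. P3: store L1 := 4  bus=[BusRdX]  L1: P0=I P1=I P2=I P3=M  mem[L1]=30
10. P1: load  L3  bus=[-]  L3: P0=S P1=S P2=S P3=I  mem[L3]=10
11. P2: load  L1  bus=[BusRd,Flush]  L1: P0=I P1=I P2=S P3=S  mem[L1]=4
12. P0: load  L2  bus=[BusRd]  L2: P0=S P1=I P2=I P3=S  mem[L2]=10
13. P0: store L3 := 43  bus=[BusRdX]  L3: P0=M P1=I P2=I P3=I  mem[L3]=10
14. P2: store L0 := 93  bus=[BusRdX]  L0: P0=I P1=I P2=M P3=I  mem[L0]=40
15. P0: store L1 := 96  bus=[BusRdX]  L1: P0=M P1=I P2=I P3=I  mem[L1]=4
16. P3: store L3 := 27  bus=[BusRdX,Flush]  L3: P0=I P1=I P2=I P3=M  mem[L3]=43
17. P1: store L0 := 95  bus=[BusRdX,Flush]  L0: P0=I P1=M P2=I P3=I  mem[L0]=93
18. P0: load  L1  bus=[-]  L1: P0=M P1=I P2=I P3=I  mem[L1]=4
19. P1: load  L0  bus=[-]  L0: P0=I P1=M P2=I P3=I  mem[L0]=93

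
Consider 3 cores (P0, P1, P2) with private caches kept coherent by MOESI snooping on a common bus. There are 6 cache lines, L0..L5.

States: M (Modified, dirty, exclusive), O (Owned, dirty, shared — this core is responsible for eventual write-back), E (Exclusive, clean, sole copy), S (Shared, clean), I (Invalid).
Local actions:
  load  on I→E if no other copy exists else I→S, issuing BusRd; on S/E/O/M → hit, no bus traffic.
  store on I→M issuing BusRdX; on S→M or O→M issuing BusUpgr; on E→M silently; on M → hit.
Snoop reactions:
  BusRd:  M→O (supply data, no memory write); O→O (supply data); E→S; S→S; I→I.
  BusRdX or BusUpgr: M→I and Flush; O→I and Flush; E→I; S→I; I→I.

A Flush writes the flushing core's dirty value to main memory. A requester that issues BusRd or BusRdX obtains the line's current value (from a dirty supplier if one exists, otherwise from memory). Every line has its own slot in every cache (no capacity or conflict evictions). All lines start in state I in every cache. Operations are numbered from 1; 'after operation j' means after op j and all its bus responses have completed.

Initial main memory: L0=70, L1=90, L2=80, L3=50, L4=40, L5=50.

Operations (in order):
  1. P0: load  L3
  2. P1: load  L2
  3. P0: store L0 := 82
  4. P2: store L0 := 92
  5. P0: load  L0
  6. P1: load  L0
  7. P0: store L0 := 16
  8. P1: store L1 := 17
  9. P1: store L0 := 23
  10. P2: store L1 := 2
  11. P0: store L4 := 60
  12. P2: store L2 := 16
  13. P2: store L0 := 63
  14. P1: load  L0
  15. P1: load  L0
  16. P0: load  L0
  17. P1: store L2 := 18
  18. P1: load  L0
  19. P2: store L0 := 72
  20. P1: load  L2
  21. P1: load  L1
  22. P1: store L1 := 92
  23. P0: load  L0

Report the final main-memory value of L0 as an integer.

1. P0: load  L3  bus=[BusRd]  L3: P0=E P1=I P2=I  mem[L3]=50
2. P1: load  L2  bus=[BusRd]  L2: P0=I P1=E P2=I  mem[L2]=80
3. P0: store L0 := 82  bus=[BusRdX]  L0: P0=M P1=I P2=I  mem[L0]=70
4. P2: store L0 := 92  bus=[BusRdX,Flush]  L0: P0=I P1=I P2=M  mem[L0]=82
5. P0: load  L0  bus=[BusRd]  L0: P0=S P1=I P2=O  mem[L0]=82
6. P1: load  L0  bus=[BusRd]  L0: P0=S P1=S P2=O  mem[L0]=82
7. P0: store L0 := 16  bus=[BusUpgr,Flush]  L0: P0=M P1=I P2=I  mem[L0]=92
8. P1: store L1 := 17  bus=[BusRdX]  L1: P0=I P1=M P2=I  mem[L1]=90
9. P1: store L0 := 23  bus=[BusRdX,Flush]  L0: P0=I P1=M P2=I  mem[L0]=16
10. P2: store L1 := 2  bus=[BusRdX,Flush]  L1: P0=I P1=I P2=M  mem[L1]=17
11. P0: store L4 := 60  bus=[BusRdX]  L4: P0=M P1=I P2=I  mem[L4]=40
12. P2: store L2 := 16  bus=[BusRdX]  L2: P0=I P1=I P2=M  mem[L2]=80
13. P2: store L0 := 63  bus=[BusRdX,Flush]  L0: P0=I P1=I P2=M  mem[L0]=23
14. P1: load  L0  bus=[BusRd]  L0: P0=I P1=S P2=O  mem[L0]=23
15. P1: load  L0  bus=[-]  L0: P0=I P1=S P2=O  mem[L0]=23
16. P0: load  L0  bus=[BusRd]  L0: P0=S P1=S P2=O  mem[L0]=23
17. P1: store L2 := 18  bus=[BusRdX,Flush]  L2: P0=I P1=M P2=I  mem[L2]=16
18. P1: load  L0  bus=[-]  L0: P0=S P1=S P2=O  mem[L0]=23
19. P2: store L0 := 72  bus=[BusUpgr]  L0: P0=I P1=I P2=M  mem[L0]=23
20. P1: load  L2  bus=[-]  L2: P0=I P1=M P2=I  mem[L2]=16
21. P1: load  L1  bus=[BusRd]  L1: P0=I P1=S P2=O  mem[L1]=17
22. P1: store L1 := 92  bus=[BusUpgr,Flush]  L1: P0=I P1=M P2=I  mem[L1]=2
23. P0: load  L0  bus=[BusRd]  L0: P0=S P1=I P2=O  mem[L0]=23

memory[L0] = 23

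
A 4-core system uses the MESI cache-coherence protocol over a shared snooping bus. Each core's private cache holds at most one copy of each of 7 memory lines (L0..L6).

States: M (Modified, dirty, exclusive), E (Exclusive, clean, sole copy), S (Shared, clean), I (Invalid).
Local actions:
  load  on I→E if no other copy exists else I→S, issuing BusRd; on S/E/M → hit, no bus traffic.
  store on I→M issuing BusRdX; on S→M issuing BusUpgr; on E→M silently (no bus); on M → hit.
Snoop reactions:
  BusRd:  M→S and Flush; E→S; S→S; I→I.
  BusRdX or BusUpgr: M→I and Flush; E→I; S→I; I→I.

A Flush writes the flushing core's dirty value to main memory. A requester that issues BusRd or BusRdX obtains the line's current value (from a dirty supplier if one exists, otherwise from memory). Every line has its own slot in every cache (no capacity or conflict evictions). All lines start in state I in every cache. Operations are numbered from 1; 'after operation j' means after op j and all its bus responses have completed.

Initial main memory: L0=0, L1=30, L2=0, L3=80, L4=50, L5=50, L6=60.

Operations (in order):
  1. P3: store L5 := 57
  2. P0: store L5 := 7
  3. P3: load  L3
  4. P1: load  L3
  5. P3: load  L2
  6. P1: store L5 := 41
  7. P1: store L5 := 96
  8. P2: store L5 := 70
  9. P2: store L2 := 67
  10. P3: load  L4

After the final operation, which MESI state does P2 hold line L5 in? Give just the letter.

1. P3: store L5 := 57  bus=[BusRdX]  L5: P0=I P1=I P2=I P3=M  mem[L5]=50
2. P0: store L5 := 7  bus=[BusRdX,Flush]  L5: P0=M P1=I P2=I P3=I  mem[L5]=57
3. P3: load  L3  bus=[BusRd]  L3: P0=I P1=I P2=I P3=E  mem[L3]=80
4. P1: load  L3  bus=[BusRd]  L3: P0=I P1=S P2=I P3=S  mem[L3]=80
5. P3: load  L2  bus=[BusRd]  L2: P0=I P1=I P2=I P3=E  mem[L2]=0
6. P1: store L5 := 41  bus=[BusRdX,Flush]  L5: P0=I P1=M P2=I P3=I  mem[L5]=7
7. P1: store L5 := 96  bus=[-]  L5: P0=I P1=M P2=I P3=I  mem[L5]=7
8. P2: store L5 := 70  bus=[BusRdX,Flush]  L5: P0=I P1=I P2=M P3=I  mem[L5]=96
9. P2: store L2 := 67  bus=[BusRdX]  L2: P0=I P1=I P2=M P3=I  mem[L2]=0
10. P3: load  L4  bus=[BusRd]  L4: P0=I P1=I P2=I P3=E  mem[L4]=50

state = M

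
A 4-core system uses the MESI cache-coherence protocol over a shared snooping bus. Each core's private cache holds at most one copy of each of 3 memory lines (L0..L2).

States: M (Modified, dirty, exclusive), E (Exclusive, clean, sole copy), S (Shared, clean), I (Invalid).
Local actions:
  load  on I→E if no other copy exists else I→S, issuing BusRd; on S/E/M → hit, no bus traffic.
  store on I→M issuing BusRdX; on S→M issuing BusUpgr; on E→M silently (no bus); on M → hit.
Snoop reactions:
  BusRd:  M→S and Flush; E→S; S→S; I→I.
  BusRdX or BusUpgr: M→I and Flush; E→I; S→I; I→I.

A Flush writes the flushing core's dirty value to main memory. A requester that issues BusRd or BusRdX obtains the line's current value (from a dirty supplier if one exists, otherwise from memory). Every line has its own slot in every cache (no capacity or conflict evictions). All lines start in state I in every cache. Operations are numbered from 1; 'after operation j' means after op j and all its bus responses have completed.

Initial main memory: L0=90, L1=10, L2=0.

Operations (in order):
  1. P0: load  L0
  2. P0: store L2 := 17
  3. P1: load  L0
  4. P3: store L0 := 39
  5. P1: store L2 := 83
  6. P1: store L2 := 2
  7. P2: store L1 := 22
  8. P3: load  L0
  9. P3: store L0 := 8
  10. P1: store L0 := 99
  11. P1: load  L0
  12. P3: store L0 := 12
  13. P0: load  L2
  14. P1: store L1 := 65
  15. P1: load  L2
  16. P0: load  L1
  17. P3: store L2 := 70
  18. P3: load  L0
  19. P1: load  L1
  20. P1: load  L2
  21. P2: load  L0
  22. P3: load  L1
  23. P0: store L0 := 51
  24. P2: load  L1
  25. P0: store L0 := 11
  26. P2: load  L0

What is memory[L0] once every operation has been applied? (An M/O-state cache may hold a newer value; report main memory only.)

memory[L0] = 11

[1] P0: load  L0 | P0:E(90), P1:I, P2:I, P3:I | bus: BusRd
[2] P0: store L2 := 17 | P0:M(17), P1:I, P2:I, P3:I | bus: BusRdX
[3] P1: load  L0 | P0:S(90), P1:S(90), P2:I, P3:I | bus: BusRd
[4] P3: store L0 := 39 | P0:I, P1:I, P2:I, P3:M(39) | bus: BusRdX
[5] P1: store L2 := 83 | P0:I, P1:M(83), P2:I, P3:I | bus: BusRdX,Flush
[6] P1: store L2 := 2 | P0:I, P1:M(2), P2:I, P3:I | bus: none
[7] P2: store L1 := 22 | P0:I, P1:I, P2:M(22), P3:I | bus: BusRdX
[8] P3: load  L0 | P0:I, P1:I, P2:I, P3:M(39) | bus: none
[9] P3: store L0 := 8 | P0:I, P1:I, P2:I, P3:M(8) | bus: none
[10] P1: store L0 := 99 | P0:I, P1:M(99), P2:I, P3:I | bus: BusRdX,Flush
[11] P1: load  L0 | P0:I, P1:M(99), P2:I, P3:I | bus: none
[12] P3: store L0 := 12 | P0:I, P1:I, P2:I, P3:M(12) | bus: BusRdX,Flush
[13] P0: load  L2 | P0:S(2), P1:S(2), P2:I, P3:I | bus: BusRd,Flush
[14] P1: store L1 := 65 | P0:I, P1:M(65), P2:I, P3:I | bus: BusRdX,Flush
[15] P1: load  L2 | P0:S(2), P1:S(2), P2:I, P3:I | bus: none
[16] P0: load  L1 | P0:S(65), P1:S(65), P2:I, P3:I | bus: BusRd,Flush
[17] P3: store L2 := 70 | P0:I, P1:I, P2:I, P3:M(70) | bus: BusRdX
[18] P3: load  L0 | P0:I, P1:I, P2:I, P3:M(12) | bus: none
[19] P1: load  L1 | P0:S(65), P1:S(65), P2:I, P3:I | bus: none
[20] P1: load  L2 | P0:I, P1:S(70), P2:I, P3:S(70) | bus: BusRd,Flush
[21] P2: load  L0 | P0:I, P1:I, P2:S(12), P3:S(12) | bus: BusRd,Flush
[22] P3: load  L1 | P0:S(65), P1:S(65), P2:I, P3:S(65) | bus: BusRd
[23] P0: store L0 := 51 | P0:M(51), P1:I, P2:I, P3:I | bus: BusRdX
[24] P2: load  L1 | P0:S(65), P1:S(65), P2:S(65), P3:S(65) | bus: BusRd
[25] P0: store L0 := 11 | P0:M(11), P1:I, P2:I, P3:I | bus: none
[26] P2: load  L0 | P0:S(11), P1:I, P2:S(11), P3:I | bus: BusRd,Flush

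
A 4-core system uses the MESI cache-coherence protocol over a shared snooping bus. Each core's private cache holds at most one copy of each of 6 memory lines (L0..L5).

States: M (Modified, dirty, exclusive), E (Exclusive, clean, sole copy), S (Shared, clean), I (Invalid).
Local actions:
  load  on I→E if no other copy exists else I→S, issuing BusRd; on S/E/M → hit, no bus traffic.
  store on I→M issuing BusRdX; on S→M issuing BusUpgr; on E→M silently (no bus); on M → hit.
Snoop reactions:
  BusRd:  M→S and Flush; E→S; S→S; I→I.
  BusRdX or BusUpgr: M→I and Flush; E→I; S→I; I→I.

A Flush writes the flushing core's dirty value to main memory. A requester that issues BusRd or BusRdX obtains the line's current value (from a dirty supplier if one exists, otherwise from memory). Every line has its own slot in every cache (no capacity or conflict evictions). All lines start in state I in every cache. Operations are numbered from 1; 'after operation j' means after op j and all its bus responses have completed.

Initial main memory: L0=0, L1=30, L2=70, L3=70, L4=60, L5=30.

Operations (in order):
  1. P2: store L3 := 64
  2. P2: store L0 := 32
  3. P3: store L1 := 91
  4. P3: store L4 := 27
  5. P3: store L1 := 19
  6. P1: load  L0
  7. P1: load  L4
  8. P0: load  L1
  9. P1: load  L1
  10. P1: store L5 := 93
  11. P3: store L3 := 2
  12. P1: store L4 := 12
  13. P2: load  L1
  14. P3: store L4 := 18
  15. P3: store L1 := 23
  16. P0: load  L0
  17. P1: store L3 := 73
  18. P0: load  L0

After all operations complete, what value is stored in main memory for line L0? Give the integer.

memory[L0] = 32

1. P2: store L3 := 64  bus=[BusRdX]  L3: P0=I P1=I P2=M P3=I  mem[L3]=70
2. P2: store L0 := 32  bus=[BusRdX]  L0: P0=I P1=I P2=M P3=I  mem[L0]=0
3. P3: store L1 := 91  bus=[BusRdX]  L1: P0=I P1=I P2=I P3=M  mem[L1]=30
4. P3: store L4 := 27  bus=[BusRdX]  L4: P0=I P1=I P2=I P3=M  mem[L4]=60
5. P3: store L1 := 19  bus=[-]  L1: P0=I P1=I P2=I P3=M  mem[L1]=30
6. P1: load  L0  bus=[BusRd,Flush]  L0: P0=I P1=S P2=S P3=I  mem[L0]=32
7. P1: load  L4  bus=[BusRd,Flush]  L4: P0=I P1=S P2=I P3=S  mem[L4]=27
8. P0: load  L1  bus=[BusRd,Flush]  L1: P0=S P1=I P2=I P3=S  mem[L1]=19
9. P1: load  L1  bus=[BusRd]  L1: P0=S P1=S P2=I P3=S  mem[L1]=19
10. P1: store L5 := 93  bus=[BusRdX]  L5: P0=I P1=M P2=I P3=I  mem[L5]=30
11. P3: store L3 := 2  bus=[BusRdX,Flush]  L3: P0=I P1=I P2=I P3=M  mem[L3]=64
12. P1: store L4 := 12  bus=[BusUpgr]  L4: P0=I P1=M P2=I P3=I  mem[L4]=27
13. P2: load  L1  bus=[BusRd]  L1: P0=S P1=S P2=S P3=S  mem[L1]=19
14. P3: store L4 := 18  bus=[BusRdX,Flush]  L4: P0=I P1=I P2=I P3=M  mem[L4]=12
15. P3: store L1 := 23  bus=[BusUpgr]  L1: P0=I P1=I P2=I P3=M  mem[L1]=19
16. P0: load  L0  bus=[BusRd]  L0: P0=S P1=S P2=S P3=I  mem[L0]=32
17. P1: store L3 := 73  bus=[BusRdX,Flush]  L3: P0=I P1=M P2=I P3=I  mem[L3]=2
18. P0: load  L0  bus=[-]  L0: P0=S P1=S P2=S P3=I  mem[L0]=32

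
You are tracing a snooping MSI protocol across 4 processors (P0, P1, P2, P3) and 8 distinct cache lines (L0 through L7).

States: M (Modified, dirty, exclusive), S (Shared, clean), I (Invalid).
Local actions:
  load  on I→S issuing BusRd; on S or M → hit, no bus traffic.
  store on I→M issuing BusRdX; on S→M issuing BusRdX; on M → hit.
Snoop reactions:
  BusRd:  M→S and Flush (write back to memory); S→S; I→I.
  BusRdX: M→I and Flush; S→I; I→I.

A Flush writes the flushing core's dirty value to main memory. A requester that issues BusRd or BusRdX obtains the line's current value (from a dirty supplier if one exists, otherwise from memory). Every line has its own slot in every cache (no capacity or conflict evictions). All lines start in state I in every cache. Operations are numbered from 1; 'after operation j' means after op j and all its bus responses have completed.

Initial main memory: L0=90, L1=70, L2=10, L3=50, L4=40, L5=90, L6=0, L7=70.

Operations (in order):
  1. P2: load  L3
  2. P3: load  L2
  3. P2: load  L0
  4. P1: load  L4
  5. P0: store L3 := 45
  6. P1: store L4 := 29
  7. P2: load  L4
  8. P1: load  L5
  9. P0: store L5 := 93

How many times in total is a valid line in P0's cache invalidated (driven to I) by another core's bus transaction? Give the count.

1. P2: load  L3  bus=[BusRd]  L3: P0=I P1=I P2=S P3=I  mem[L3]=50
2. P3: load  L2  bus=[BusRd]  L2: P0=I P1=I P2=I P3=S  mem[L2]=10
3. P2: load  L0  bus=[BusRd]  L0: P0=I P1=I P2=S P3=I  mem[L0]=90
4. P1: load  L4  bus=[BusRd]  L4: P0=I P1=S P2=I P3=I  mem[L4]=40
5. P0: store L3 := 45  bus=[BusRdX]  L3: P0=M P1=I P2=I P3=I  mem[L3]=50
6. P1: store L4 := 29  bus=[BusRdX]  L4: P0=I P1=M P2=I P3=I  mem[L4]=40
7. P2: load  L4  bus=[BusRd,Flush]  L4: P0=I P1=S P2=S P3=I  mem[L4]=29
8. P1: load  L5  bus=[BusRd]  L5: P0=I P1=S P2=I P3=I  mem[L5]=90
9. P0: store L5 := 93  bus=[BusRdX]  L5: P0=M P1=I P2=I P3=I  mem[L5]=90

invalidations = 0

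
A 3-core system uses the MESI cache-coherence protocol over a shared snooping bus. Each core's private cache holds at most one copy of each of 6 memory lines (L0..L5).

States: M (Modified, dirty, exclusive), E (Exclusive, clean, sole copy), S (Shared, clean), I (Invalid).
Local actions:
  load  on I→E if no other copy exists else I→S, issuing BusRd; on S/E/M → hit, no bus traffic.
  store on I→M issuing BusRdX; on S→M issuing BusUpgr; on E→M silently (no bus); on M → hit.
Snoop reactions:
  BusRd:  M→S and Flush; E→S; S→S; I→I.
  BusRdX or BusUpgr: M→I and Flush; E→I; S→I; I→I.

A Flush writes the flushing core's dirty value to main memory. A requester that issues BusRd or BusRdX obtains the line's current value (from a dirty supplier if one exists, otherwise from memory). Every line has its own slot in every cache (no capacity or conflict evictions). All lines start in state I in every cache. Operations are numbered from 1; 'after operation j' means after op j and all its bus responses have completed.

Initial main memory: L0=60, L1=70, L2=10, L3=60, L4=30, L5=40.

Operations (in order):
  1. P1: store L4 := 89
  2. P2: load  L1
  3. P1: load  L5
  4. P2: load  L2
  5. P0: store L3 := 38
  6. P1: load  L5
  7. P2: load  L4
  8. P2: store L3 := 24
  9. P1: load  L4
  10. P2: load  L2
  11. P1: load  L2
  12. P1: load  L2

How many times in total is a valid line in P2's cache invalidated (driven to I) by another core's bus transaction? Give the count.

invalidations = 0

1. P1: store L4 := 89  bus=[BusRdX]  L4: P0=I P1=M P2=I  mem[L4]=30
2. P2: load  L1  bus=[BusRd]  L1: P0=I P1=I P2=E  mem[L1]=70
3. P1: load  L5  bus=[BusRd]  L5: P0=I P1=E P2=I  mem[L5]=40
4. P2: load  L2  bus=[BusRd]  L2: P0=I P1=I P2=E  mem[L2]=10
5. P0: store L3 := 38  bus=[BusRdX]  L3: P0=M P1=I P2=I  mem[L3]=60
6. P1: load  L5  bus=[-]  L5: P0=I P1=E P2=I  mem[L5]=40
7. P2: load  L4  bus=[BusRd,Flush]  L4: P0=I P1=S P2=S  mem[L4]=89
8. P2: store L3 := 24  bus=[BusRdX,Flush]  L3: P0=I P1=I P2=M  mem[L3]=38
9. P1: load  L4  bus=[-]  L4: P0=I P1=S P2=S  mem[L4]=89
10. P2: load  L2  bus=[-]  L2: P0=I P1=I P2=E  mem[L2]=10
11. P1: load  L2  bus=[BusRd]  L2: P0=I P1=S P2=S  mem[L2]=10
12. P1: load  L2  bus=[-]  L2: P0=I P1=S P2=S  mem[L2]=10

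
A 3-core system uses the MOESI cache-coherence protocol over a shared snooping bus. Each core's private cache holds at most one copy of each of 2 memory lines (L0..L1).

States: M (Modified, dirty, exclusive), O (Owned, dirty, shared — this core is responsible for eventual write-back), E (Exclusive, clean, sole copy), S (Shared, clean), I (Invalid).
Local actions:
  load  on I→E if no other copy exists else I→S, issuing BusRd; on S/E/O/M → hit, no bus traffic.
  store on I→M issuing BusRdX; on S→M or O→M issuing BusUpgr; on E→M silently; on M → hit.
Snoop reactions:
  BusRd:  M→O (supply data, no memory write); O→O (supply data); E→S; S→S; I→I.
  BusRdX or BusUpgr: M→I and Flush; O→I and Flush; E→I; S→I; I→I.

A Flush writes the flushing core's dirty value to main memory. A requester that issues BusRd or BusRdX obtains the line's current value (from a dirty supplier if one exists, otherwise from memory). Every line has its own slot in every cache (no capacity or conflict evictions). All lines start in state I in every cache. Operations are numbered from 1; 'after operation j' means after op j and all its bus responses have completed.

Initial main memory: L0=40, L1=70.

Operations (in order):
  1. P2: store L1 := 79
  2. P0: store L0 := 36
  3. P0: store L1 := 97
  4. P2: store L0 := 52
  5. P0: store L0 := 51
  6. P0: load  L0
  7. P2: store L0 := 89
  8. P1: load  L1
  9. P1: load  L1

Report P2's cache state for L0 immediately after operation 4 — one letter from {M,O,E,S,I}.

state = M

1. P2: store L1 := 79  bus=[BusRdX]  L1: P0=I P1=I P2=M  mem[L1]=70
2. P0: store L0 := 36  bus=[BusRdX]  L0: P0=M P1=I P2=I  mem[L0]=40
3. P0: store L1 := 97  bus=[BusRdX,Flush]  L1: P0=M P1=I P2=I  mem[L1]=79
4. P2: store L0 := 52  bus=[BusRdX,Flush]  L0: P0=I P1=I P2=M  mem[L0]=36
5. P0: store L0 := 51  bus=[BusRdX,Flush]  L0: P0=M P1=I P2=I  mem[L0]=52
6. P0: load  L0  bus=[-]  L0: P0=M P1=I P2=I  mem[L0]=52
7. P2: store L0 := 89  bus=[BusRdX,Flush]  L0: P0=I P1=I P2=M  mem[L0]=51
8. P1: load  L1  bus=[BusRd]  L1: P0=O P1=S P2=I  mem[L1]=79
9. P1: load  L1  bus=[-]  L1: P0=O P1=S P2=I  mem[L1]=79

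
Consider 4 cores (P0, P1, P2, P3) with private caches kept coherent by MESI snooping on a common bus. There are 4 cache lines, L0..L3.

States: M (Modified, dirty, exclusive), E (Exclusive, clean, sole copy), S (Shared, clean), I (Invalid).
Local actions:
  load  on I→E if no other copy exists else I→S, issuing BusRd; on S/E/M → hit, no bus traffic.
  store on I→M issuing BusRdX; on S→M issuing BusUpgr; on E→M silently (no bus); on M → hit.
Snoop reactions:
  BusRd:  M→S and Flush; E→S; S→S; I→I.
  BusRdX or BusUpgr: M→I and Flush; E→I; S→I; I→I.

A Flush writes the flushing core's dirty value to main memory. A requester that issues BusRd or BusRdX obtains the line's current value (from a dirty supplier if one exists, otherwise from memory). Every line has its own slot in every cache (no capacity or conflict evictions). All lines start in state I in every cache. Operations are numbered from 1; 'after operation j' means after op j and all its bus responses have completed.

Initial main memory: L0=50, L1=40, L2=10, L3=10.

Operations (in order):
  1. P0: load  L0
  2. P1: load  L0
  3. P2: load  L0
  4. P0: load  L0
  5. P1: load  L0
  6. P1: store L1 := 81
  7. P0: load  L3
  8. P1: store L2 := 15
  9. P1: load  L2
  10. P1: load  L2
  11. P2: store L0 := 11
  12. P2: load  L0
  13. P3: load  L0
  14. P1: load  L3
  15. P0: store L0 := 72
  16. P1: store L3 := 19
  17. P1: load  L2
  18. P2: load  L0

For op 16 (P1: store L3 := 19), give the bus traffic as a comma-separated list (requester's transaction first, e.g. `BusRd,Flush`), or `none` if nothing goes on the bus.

bus = BusUpgr

  op1 P0: load  L0 → E/I/I/I on L0; bus BusRd; mem=50
  op2 P1: load  L0 → S/S/I/I on L0; bus BusRd; mem=50
  op3 P2: load  L0 → S/S/S/I on L0; bus BusRd; mem=50
  op4 P0: load  L0 → S/S/S/I on L0; bus (none); mem=50
  op5 P1: load  L0 → S/S/S/I on L0; bus (none); mem=50
  op6 P1: store L1 := 81 → I/M/I/I on L1; bus BusRdX; mem=40
  op7 P0: load  L3 → E/I/I/I on L3; bus BusRd; mem=10
  op8 P1: store L2 := 15 → I/M/I/I on L2; bus BusRdX; mem=10
  op9 P1: load  L2 → I/M/I/I on L2; bus (none); mem=10
  op10 P1: load  L2 → I/M/I/I on L2; bus (none); mem=10
  op11 P2: store L0 := 11 → I/I/M/I on L0; bus BusUpgr; mem=50
  op12 P2: load  L0 → I/I/M/I on L0; bus (none); mem=50
  op13 P3: load  L0 → I/I/S/S on L0; bus BusRd Flush; mem=11
  op14 P1: load  L3 → S/S/I/I on L3; bus BusRd; mem=10
  op15 P0: store L0 := 72 → M/I/I/I on L0; bus BusRdX; mem=11
  op16 P1: store L3 := 19 → I/M/I/I on L3; bus BusUpgr; mem=10
  op17 P1: load  L2 → I/M/I/I on L2; bus (none); mem=10
  op18 P2: load  L0 → S/I/S/I on L0; bus BusRd Flush; mem=72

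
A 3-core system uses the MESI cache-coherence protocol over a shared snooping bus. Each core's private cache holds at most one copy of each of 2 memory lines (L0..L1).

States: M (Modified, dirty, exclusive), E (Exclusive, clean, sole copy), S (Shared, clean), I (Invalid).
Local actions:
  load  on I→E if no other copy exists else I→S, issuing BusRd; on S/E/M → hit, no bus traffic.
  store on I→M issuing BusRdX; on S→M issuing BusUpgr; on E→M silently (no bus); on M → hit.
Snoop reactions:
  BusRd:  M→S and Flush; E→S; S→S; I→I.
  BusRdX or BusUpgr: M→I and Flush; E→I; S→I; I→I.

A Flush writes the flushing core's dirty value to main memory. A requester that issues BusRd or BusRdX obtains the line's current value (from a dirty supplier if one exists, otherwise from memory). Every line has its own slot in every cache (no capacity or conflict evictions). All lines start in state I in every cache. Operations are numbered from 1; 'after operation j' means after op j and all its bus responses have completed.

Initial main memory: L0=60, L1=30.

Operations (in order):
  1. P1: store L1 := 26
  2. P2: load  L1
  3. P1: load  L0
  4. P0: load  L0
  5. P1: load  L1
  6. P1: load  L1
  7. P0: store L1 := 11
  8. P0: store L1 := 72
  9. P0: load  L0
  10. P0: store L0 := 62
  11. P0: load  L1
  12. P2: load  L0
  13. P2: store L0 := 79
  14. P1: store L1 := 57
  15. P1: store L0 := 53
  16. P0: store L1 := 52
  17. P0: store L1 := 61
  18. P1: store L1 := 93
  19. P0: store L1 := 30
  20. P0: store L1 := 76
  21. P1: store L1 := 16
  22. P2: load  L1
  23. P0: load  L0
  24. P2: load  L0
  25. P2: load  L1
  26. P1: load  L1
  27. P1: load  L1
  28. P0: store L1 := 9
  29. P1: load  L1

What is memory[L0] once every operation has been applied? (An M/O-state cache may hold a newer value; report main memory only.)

step 1: P1: store L1 := 26  ⟶  IMI  (L1)  txn=BusRdX  M[L1]=30
step 2: P2: load  L1  ⟶  ISS  (L1)  txn=BusRd+Flush  M[L1]=26
step 3: P1: load  L0  ⟶  IEI  (L0)  txn=BusRd  M[L0]=60
step 4: P0: load  L0  ⟶  SSI  (L0)  txn=BusRd  M[L0]=60
step 5: P1: load  L1  ⟶  ISS  (L1)  txn=∅  M[L1]=26
step 6: P1: load  L1  ⟶  ISS  (L1)  txn=∅  M[L1]=26
step 7: P0: store L1 := 11  ⟶  MII  (L1)  txn=BusRdX  M[L1]=26
step 8: P0: store L1 := 72  ⟶  MII  (L1)  txn=∅  M[L1]=26
step 9: P0: load  L0  ⟶  SSI  (L0)  txn=∅  M[L0]=60
step 10: P0: store L0 := 62  ⟶  MII  (L0)  txn=BusUpgr  M[L0]=60
step 11: P0: load  L1  ⟶  MII  (L1)  txn=∅  M[L1]=26
step 12: P2: load  L0  ⟶  SIS  (L0)  txn=BusRd+Flush  M[L0]=62
step 13: P2: store L0 := 79  ⟶  IIM  (L0)  txn=BusUpgr  M[L0]=62
step 14: P1: store L1 := 57  ⟶  IMI  (L1)  txn=BusRdX+Flush  M[L1]=72
step 15: P1: store L0 := 53  ⟶  IMI  (L0)  txn=BusRdX+Flush  M[L0]=79
step 16: P0: store L1 := 52  ⟶  MII  (L1)  txn=BusRdX+Flush  M[L1]=57
step 17: P0: store L1 := 61  ⟶  MII  (L1)  txn=∅  M[L1]=57
step 18: P1: store L1 := 93  ⟶  IMI  (L1)  txn=BusRdX+Flush  M[L1]=61
step 19: P0: store L1 := 30  ⟶  MII  (L1)  txn=BusRdX+Flush  M[L1]=93
step 20: P0: store L1 := 76  ⟶  MII  (L1)  txn=∅  M[L1]=93
step 21: P1: store L1 := 16  ⟶  IMI  (L1)  txn=BusRdX+Flush  M[L1]=76
step 22: P2: load  L1  ⟶  ISS  (L1)  txn=BusRd+Flush  M[L1]=16
step 23: P0: load  L0  ⟶  SSI  (L0)  txn=BusRd+Flush  M[L0]=53
step 24: P2: load  L0  ⟶  SSS  (L0)  txn=BusRd  M[L0]=53
step 25: P2: load  L1  ⟶  ISS  (L1)  txn=∅  M[L1]=16
step 26: P1: load  L1  ⟶  ISS  (L1)  txn=∅  M[L1]=16
step 27: P1: load  L1  ⟶  ISS  (L1)  txn=∅  M[L1]=16
step 28: P0: store L1 := 9  ⟶  MII  (L1)  txn=BusRdX  M[L1]=16
step 29: P1: load  L1  ⟶  SSI  (L1)  txn=BusRd+Flush  M[L1]=9

memory[L0] = 53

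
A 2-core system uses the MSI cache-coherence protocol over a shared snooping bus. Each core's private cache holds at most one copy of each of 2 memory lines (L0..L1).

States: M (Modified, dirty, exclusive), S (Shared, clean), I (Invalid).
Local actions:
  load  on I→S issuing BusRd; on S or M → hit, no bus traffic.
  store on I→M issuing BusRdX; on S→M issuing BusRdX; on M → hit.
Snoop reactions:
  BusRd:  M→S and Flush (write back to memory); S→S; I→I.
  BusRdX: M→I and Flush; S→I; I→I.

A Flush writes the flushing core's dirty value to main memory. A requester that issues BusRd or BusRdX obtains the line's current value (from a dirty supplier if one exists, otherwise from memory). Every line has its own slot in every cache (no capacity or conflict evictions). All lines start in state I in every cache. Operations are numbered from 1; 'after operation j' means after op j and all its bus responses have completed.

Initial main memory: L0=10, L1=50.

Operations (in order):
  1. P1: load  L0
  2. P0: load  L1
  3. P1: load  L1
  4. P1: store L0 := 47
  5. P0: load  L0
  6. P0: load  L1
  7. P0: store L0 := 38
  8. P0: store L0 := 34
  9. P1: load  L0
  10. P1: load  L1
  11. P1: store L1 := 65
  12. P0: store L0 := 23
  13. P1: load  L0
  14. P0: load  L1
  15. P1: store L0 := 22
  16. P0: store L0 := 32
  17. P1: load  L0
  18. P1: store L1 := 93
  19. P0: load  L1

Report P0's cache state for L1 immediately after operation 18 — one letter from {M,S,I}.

state = I

  op1 P1: load  L0 → I/S on L0; bus BusRd; mem=10
  op2 P0: load  L1 → S/I on L1; bus BusRd; mem=50
  op3 P1: load  L1 → S/S on L1; bus BusRd; mem=50
  op4 P1: store L0 := 47 → I/M on L0; bus BusRdX; mem=10
  op5 P0: load  L0 → S/S on L0; bus BusRd Flush; mem=47
  op6 P0: load  L1 → S/S on L1; bus (none); mem=50
  op7 P0: store L0 := 38 → M/I on L0; bus BusRdX; mem=47
  op8 P0: store L0 := 34 → M/I on L0; bus (none); mem=47
  op9 P1: load  L0 → S/S on L0; bus BusRd Flush; mem=34
  op10 P1: load  L1 → S/S on L1; bus (none); mem=50
  op11 P1: store L1 := 65 → I/M on L1; bus BusRdX; mem=50
  op12 P0: store L0 := 23 → M/I on L0; bus BusRdX; mem=34
  op13 P1: load  L0 → S/S on L0; bus BusRd Flush; mem=23
  op14 P0: load  L1 → S/S on L1; bus BusRd Flush; mem=65
  op15 P1: store L0 := 22 → I/M on L0; bus BusRdX; mem=23
  op16 P0: store L0 := 32 → M/I on L0; bus BusRdX Flush; mem=22
  op17 P1: load  L0 → S/S on L0; bus BusRd Flush; mem=32
  op18 P1: store L1 := 93 → I/M on L1; bus BusRdX; mem=65
  op19 P0: load  L1 → S/S on L1; bus BusRd Flush; mem=93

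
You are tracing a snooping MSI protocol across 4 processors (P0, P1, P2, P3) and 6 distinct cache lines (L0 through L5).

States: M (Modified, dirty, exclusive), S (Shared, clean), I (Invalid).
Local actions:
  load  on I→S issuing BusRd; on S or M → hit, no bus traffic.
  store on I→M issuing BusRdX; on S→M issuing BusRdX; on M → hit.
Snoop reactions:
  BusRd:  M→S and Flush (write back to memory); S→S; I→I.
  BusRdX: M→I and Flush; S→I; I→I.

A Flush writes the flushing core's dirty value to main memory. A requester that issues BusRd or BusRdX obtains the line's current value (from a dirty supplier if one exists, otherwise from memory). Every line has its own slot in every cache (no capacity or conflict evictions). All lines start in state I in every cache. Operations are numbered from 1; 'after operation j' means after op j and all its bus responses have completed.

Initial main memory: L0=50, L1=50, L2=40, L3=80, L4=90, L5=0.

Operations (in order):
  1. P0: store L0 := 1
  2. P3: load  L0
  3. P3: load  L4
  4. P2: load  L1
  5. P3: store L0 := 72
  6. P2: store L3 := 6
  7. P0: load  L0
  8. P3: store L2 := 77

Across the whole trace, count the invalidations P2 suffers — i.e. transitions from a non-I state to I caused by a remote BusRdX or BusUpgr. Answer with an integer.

invalidations = 0

[1] P0: store L0 := 1 | P0:M(1), P1:I, P2:I, P3:I | bus: BusRdX
[2] P3: load  L0 | P0:S(1), P1:I, P2:I, P3:S(1) | bus: BusRd,Flush
[3] P3: load  L4 | P0:I, P1:I, P2:I, P3:S(90) | bus: BusRd
[4] P2: load  L1 | P0:I, P1:I, P2:S(50), P3:I | bus: BusRd
[5] P3: store L0 := 72 | P0:I, P1:I, P2:I, P3:M(72) | bus: BusRdX
[6] P2: store L3 := 6 | P0:I, P1:I, P2:M(6), P3:I | bus: BusRdX
[7] P0: load  L0 | P0:S(72), P1:I, P2:I, P3:S(72) | bus: BusRd,Flush
[8] P3: store L2 := 77 | P0:I, P1:I, P2:I, P3:M(77) | bus: BusRdX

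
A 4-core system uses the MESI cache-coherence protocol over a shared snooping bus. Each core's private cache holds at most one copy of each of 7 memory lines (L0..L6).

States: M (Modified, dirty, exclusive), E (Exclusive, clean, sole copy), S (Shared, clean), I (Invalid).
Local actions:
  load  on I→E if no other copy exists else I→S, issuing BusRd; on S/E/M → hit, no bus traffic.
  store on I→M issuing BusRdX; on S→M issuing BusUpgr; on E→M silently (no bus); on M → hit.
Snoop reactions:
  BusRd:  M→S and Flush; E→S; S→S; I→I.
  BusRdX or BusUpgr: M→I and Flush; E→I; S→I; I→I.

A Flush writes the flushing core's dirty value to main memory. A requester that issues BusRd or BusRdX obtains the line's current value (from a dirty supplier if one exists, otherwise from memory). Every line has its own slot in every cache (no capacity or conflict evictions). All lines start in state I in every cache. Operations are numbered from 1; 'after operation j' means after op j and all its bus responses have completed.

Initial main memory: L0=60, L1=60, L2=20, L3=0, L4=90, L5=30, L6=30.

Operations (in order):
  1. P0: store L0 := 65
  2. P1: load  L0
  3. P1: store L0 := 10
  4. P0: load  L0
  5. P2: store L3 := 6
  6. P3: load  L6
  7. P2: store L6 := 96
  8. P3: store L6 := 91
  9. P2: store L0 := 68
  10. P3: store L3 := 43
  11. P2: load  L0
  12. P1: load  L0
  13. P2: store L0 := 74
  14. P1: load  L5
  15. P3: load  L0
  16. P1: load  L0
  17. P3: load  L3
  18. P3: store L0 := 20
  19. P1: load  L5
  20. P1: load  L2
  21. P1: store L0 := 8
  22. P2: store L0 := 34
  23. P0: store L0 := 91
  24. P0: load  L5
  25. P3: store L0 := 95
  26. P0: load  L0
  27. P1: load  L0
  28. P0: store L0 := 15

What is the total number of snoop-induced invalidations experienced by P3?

[1] P0: store L0 := 65 | P0:M(65), P1:I, P2:I, P3:I | bus: BusRdX
[2] P1: load  L0 | P0:S(65), P1:S(65), P2:I, P3:I | bus: BusRd,Flush
[3] P1: store L0 := 10 | P0:I, P1:M(10), P2:I, P3:I | bus: BusUpgr
[4] P0: load  L0 | P0:S(10), P1:S(10), P2:I, P3:I | bus: BusRd,Flush
[5] P2: store L3 := 6 | P0:I, P1:I, P2:M(6), P3:I | bus: BusRdX
[6] P3: load  L6 | P0:I, P1:I, P2:I, P3:E(30) | bus: BusRd
[7] P2: store L6 := 96 | P0:I, P1:I, P2:M(96), P3:I | bus: BusRdX
[8] P3: store L6 := 91 | P0:I, P1:I, P2:I, P3:M(91) | bus: BusRdX,Flush
[9] P2: store L0 := 68 | P0:I, P1:I, P2:M(68), P3:I | bus: BusRdX
[10] P3: store L3 := 43 | P0:I, P1:I, P2:I, P3:M(43) | bus: BusRdX,Flush
[11] P2: load  L0 | P0:I, P1:I, P2:M(68), P3:I | bus: none
[12] P1: load  L0 | P0:I, P1:S(68), P2:S(68), P3:I | bus: BusRd,Flush
[13] P2: store L0 := 74 | P0:I, P1:I, P2:M(74), P3:I | bus: BusUpgr
[14] P1: load  L5 | P0:I, P1:E(30), P2:I, P3:I | bus: BusRd
[15] P3: load  L0 | P0:I, P1:I, P2:S(74), P3:S(74) | bus: BusRd,Flush
[16] P1: load  L0 | P0:I, P1:S(74), P2:S(74), P3:S(74) | bus: BusRd
[17] P3: load  L3 | P0:I, P1:I, P2:I, P3:M(43) | bus: none
[18] P3: store L0 := 20 | P0:I, P1:I, P2:I, P3:M(20) | bus: BusUpgr
[19] P1: load  L5 | P0:I, P1:E(30), P2:I, P3:I | bus: none
[20] P1: load  L2 | P0:I, P1:E(20), P2:I, P3:I | bus: BusRd
[21] P1: store L0 := 8 | P0:I, P1:M(8), P2:I, P3:I | bus: BusRdX,Flush
[22] P2: store L0 := 34 | P0:I, P1:I, P2:M(34), P3:I | bus: BusRdX,Flush
[23] P0: store L0 := 91 | P0:M(91), P1:I, P2:I, P3:I | bus: BusRdX,Flush
[24] P0: load  L5 | P0:S(30), P1:S(30), P2:I, P3:I | bus: BusRd
[25] P3: store L0 := 95 | P0:I, P1:I, P2:I, P3:M(95) | bus: BusRdX,Flush
[26] P0: load  L0 | P0:S(95), P1:I, P2:I, P3:S(95) | bus: BusRd,Flush
[27] P1: load  L0 | P0:S(95), P1:S(95), P2:I, P3:S(95) | bus: BusRd
[28] P0: store L0 := 15 | P0:M(15), P1:I, P2:I, P3:I | bus: BusUpgr

invalidations = 3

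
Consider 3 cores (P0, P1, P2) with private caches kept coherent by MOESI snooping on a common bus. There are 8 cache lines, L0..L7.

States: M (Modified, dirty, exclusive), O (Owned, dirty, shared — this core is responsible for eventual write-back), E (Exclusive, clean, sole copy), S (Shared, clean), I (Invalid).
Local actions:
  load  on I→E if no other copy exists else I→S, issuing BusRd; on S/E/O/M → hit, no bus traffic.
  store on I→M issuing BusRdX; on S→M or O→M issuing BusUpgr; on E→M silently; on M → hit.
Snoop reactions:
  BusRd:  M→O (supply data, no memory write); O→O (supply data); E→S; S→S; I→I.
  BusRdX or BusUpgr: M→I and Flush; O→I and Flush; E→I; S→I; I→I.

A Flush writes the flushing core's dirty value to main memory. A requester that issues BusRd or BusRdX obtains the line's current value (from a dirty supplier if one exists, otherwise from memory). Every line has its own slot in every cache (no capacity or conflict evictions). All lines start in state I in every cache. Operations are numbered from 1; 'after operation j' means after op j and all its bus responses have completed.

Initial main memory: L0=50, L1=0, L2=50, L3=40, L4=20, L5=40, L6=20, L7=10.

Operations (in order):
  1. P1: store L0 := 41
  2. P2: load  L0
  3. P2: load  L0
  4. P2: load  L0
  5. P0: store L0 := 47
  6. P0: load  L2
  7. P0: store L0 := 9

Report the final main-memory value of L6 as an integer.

step 1: P1: store L0 := 41  ⟶  IMI  (L0)  txn=BusRdX  M[L0]=50
step 2: P2: load  L0  ⟶  IOS  (L0)  txn=BusRd  M[L0]=50
step 3: P2: load  L0  ⟶  IOS  (L0)  txn=∅  M[L0]=50
step 4: P2: load  L0  ⟶  IOS  (L0)  txn=∅  M[L0]=50
step 5: P0: store L0 := 47  ⟶  MII  (L0)  txn=BusRdX+Flush  M[L0]=41
step 6: P0: load  L2  ⟶  EII  (L2)  txn=BusRd  M[L2]=50
step 7: P0: store L0 := 9  ⟶  MII  (L0)  txn=∅  M[L0]=41

memory[L6] = 20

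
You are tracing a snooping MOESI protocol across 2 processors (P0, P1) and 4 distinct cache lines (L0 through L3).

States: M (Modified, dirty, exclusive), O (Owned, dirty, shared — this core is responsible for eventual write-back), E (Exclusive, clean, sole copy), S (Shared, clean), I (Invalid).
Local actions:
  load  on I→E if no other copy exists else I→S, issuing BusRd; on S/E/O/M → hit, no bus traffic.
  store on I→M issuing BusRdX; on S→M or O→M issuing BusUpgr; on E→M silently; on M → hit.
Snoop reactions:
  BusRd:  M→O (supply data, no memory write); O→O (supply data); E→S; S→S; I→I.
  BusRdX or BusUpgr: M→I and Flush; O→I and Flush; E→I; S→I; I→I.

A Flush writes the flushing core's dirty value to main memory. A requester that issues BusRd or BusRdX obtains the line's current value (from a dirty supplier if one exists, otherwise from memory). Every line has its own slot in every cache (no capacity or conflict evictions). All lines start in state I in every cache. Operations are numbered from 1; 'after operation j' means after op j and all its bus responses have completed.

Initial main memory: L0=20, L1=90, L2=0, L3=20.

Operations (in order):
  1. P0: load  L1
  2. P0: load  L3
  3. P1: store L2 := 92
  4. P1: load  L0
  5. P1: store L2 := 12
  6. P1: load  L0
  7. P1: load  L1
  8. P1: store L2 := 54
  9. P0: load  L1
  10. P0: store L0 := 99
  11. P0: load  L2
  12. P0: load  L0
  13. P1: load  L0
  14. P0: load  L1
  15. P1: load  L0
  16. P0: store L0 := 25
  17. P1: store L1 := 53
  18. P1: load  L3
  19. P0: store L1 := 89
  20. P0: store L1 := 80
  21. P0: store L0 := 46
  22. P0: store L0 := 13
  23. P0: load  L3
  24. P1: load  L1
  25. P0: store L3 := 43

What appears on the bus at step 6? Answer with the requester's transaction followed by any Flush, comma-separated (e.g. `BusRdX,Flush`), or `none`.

bus = none

1. P0: load  L1  bus=[BusRd]  L1: P0=E P1=I  mem[L1]=90
2. P0: load  L3  bus=[BusRd]  L3: P0=E P1=I  mem[L3]=20
3. P1: store L2 := 92  bus=[BusRdX]  L2: P0=I P1=M  mem[L2]=0
4. P1: load  L0  bus=[BusRd]  L0: P0=I P1=E  mem[L0]=20
5. P1: store L2 := 12  bus=[-]  L2: P0=I P1=M  mem[L2]=0
6. P1: load  L0  bus=[-]  L0: P0=I P1=E  mem[L0]=20
7. P1: load  L1  bus=[BusRd]  L1: P0=S P1=S  mem[L1]=90
8. P1: store L2 := 54  bus=[-]  L2: P0=I P1=M  mem[L2]=0
9. P0: load  L1  bus=[-]  L1: P0=S P1=S  mem[L1]=90
10. P0: store L0 := 99  bus=[BusRdX]  L0: P0=M P1=I  mem[L0]=20
11. P0: load  L2  bus=[BusRd]  L2: P0=S P1=O  mem[L2]=0
12. P0: load  L0  bus=[-]  L0: P0=M P1=I  mem[L0]=20
13. P1: load  L0  bus=[BusRd]  L0: P0=O P1=S  mem[L0]=20
14. P0: load  L1  bus=[-]  L1: P0=S P1=S  mem[L1]=90
15. P1: load  L0  bus=[-]  L0: P0=O P1=S  mem[L0]=20
16. P0: store L0 := 25  bus=[BusUpgr]  L0: P0=M P1=I  mem[L0]=20
17. P1: store L1 := 53  bus=[BusUpgr]  L1: P0=I P1=M  mem[L1]=90
18. P1: load  L3  bus=[BusRd]  L3: P0=S P1=S  mem[L3]=20
19. P0: store L1 := 89  bus=[BusRdX,Flush]  L1: P0=M P1=I  mem[L1]=53
20. P0: store L1 := 80  bus=[-]  L1: P0=M P1=I  mem[L1]=53
21. P0: store L0 := 46  bus=[-]  L0: P0=M P1=I  mem[L0]=20
22. P0: store L0 := 13  bus=[-]  L0: P0=M P1=I  mem[L0]=20
23. P0: load  L3  bus=[-]  L3: P0=S P1=S  mem[L3]=20
24. P1: load  L1  bus=[BusRd]  L1: P0=O P1=S  mem[L1]=53
25. P0: store L3 := 43  bus=[BusUpgr]  L3: P0=M P1=I  mem[L3]=20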